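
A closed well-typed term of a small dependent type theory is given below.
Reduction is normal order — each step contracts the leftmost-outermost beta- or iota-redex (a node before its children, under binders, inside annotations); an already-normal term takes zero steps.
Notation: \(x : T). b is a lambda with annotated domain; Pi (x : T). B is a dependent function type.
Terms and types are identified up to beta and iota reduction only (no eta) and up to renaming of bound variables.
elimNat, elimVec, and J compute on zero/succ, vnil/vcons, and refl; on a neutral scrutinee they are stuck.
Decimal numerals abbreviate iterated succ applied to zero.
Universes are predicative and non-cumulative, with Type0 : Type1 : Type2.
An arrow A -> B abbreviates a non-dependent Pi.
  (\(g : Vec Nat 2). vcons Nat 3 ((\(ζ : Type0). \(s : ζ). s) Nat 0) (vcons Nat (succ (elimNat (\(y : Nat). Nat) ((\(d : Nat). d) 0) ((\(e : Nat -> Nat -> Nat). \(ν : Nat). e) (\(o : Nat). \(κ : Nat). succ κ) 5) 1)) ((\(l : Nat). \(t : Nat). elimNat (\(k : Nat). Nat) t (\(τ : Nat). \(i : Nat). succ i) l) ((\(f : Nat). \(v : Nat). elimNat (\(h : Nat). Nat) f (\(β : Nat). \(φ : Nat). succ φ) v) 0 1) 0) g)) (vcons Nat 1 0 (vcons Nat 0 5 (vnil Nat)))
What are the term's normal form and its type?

resulting normal form:
  vcons Nat 3 0 (vcons Nat 2 1 (vcons Nat 1 0 (vcons Nat 0 5 (vnil Nat))))
inferred type:
  Vec Nat 4


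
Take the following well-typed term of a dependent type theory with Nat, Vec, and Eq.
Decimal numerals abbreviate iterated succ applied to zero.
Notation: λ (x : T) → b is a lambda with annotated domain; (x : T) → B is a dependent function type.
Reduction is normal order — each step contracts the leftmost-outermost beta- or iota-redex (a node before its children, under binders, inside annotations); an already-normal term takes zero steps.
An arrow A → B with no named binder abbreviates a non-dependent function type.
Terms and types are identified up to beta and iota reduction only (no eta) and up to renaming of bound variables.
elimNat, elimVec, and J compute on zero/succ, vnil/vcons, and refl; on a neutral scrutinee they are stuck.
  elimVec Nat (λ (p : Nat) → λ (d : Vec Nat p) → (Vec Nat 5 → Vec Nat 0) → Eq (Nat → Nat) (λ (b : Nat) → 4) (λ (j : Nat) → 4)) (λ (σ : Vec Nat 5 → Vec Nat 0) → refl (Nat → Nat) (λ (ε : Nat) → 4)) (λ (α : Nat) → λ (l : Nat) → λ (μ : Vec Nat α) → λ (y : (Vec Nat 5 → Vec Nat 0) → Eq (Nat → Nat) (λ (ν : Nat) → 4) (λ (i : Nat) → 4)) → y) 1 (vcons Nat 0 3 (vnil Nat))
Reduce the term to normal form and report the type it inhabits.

resulting normal form:
  λ (p : Vec Nat 5 → Vec Nat 0) → refl (Nat → Nat) (λ (d : Nat) → 4)
the term's type:
  (Vec Nat 5 → Vec Nat 0) → Eq (Nat → Nat) (λ (p : Nat) → 4) (λ (d : Nat) → 4)
observation: contracting an elimVec iota-redex first, the term normalizes in 6 steps.


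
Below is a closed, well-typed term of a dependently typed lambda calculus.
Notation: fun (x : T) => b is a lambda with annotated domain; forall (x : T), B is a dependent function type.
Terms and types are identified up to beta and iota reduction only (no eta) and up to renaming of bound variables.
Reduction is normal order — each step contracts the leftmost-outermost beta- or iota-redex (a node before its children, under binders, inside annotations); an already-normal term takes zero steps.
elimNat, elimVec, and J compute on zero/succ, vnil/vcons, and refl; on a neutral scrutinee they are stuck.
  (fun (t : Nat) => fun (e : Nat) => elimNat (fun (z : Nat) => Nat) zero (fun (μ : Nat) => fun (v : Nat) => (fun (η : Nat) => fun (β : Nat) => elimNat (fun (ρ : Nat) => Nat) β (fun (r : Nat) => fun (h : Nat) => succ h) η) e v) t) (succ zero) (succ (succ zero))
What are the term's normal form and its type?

resulting normal form:
  succ (succ zero)
the term's type:
  Nat
observation: normalization takes exactly 15 steps under the normal-order strategy.


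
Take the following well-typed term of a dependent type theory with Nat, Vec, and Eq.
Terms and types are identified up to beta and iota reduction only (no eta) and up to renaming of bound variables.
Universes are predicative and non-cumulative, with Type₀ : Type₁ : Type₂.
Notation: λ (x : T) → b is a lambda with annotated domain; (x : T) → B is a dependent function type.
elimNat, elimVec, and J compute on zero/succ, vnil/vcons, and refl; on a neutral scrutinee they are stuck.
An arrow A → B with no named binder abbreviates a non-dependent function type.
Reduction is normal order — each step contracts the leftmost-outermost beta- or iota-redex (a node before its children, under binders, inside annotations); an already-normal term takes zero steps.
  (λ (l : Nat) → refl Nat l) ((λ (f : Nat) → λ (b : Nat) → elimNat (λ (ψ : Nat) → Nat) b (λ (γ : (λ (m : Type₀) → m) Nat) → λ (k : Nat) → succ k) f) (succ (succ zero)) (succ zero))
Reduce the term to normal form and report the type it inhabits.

reduced normal form:
  refl Nat (succ (succ (succ zero)))
type:
  Eq Nat (succ (succ (succ zero))) (succ (succ (succ zero)))
observation: contracting a beta-redex first, the term normalizes in 10 steps.


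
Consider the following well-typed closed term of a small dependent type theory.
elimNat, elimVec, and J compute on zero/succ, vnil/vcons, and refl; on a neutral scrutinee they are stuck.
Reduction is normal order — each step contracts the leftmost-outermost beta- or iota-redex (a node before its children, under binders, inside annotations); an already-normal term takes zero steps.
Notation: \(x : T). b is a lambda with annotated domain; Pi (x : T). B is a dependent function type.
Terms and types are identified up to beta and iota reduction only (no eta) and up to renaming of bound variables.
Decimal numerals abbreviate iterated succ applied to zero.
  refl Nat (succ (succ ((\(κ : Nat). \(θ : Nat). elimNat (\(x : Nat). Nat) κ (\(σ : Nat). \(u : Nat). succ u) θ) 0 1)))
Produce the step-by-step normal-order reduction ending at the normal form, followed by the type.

normal-order reduction:
  refl Nat (succ (succ ((\(κ : Nat). \(θ : Nat). elimNat (\(x : Nat). Nat) κ (\(σ : Nat). \(u : Nat). succ u) θ) 0 1)))
  ~> refl Nat (succ (succ ((\(κ : Nat). elimNat (\(θ : Nat). Nat) 0 (\(x : Nat). \(σ : Nat). succ σ) κ) 1)))
  ~> refl Nat (succ (succ (elimNat (\(κ : Nat). Nat) 0 (\(θ : Nat). \(x : Nat). succ x) 1)))
  ~> refl Nat (succ (succ ((\(κ : Nat). \(θ : Nat). succ θ) 0 (elimNat (\(x : Nat). Nat) 0 (\(σ : Nat). \(u : Nat). succ u) 0))))
  ~> refl Nat (succ (succ ((\(κ : Nat). succ κ) (elimNat (\(θ : Nat). Nat) 0 (\(x : Nat). \(σ : Nat). succ σ) 0))))
  ~> refl Nat (succ (succ (succ (elimNat (\(κ : Nat). Nat) 0 (\(θ : Nat). \(x : Nat). succ x) 0))))
  ~> refl Nat 3
the term's type:
  Eq Nat 3 3


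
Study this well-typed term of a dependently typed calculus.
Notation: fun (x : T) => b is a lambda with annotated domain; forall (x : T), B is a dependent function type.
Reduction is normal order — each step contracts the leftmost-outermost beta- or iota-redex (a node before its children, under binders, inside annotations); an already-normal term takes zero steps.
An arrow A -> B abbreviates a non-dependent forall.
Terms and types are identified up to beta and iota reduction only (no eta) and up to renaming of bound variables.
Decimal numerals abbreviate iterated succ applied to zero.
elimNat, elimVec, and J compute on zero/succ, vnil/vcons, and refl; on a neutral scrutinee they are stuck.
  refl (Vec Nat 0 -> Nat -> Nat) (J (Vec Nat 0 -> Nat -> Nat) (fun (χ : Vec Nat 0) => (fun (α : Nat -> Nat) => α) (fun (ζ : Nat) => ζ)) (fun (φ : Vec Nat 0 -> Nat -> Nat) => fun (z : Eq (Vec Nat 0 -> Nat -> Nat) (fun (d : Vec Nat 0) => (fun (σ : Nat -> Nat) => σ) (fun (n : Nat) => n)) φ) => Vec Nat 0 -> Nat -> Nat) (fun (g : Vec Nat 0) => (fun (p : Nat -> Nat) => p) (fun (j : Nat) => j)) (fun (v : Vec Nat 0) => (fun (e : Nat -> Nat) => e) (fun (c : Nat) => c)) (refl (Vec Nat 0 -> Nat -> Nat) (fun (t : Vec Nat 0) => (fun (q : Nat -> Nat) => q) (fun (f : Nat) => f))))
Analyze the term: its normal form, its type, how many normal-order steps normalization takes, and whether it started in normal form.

normal form:
  refl (Vec Nat 0 -> Nat -> Nat) (fun (χ : Vec Nat 0) => fun (α : Nat) => α)
the term's type:
  Eq (Vec Nat 0 -> Nat -> Nat) (fun (χ : Vec Nat 0) => fun (α : Nat) => α) (fun (ζ : Vec Nat 0) => fun (φ : Nat) => φ)
reduction steps (normal order): 2
term was already normal: no
first redex: a J iota-redex


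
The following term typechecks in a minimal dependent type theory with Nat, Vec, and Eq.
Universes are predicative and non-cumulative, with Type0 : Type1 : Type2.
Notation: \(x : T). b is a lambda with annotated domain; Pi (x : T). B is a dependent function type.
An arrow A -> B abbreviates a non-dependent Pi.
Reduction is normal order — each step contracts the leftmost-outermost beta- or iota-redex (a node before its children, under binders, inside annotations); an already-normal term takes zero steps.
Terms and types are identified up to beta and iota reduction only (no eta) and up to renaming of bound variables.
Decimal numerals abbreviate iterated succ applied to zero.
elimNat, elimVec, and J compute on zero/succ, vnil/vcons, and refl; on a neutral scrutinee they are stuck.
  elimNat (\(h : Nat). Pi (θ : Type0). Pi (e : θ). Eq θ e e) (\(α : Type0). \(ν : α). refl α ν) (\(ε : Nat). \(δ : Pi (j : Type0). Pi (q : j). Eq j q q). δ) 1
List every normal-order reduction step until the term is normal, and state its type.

normal-order reduction sequence:
  elimNat (\(h : Nat). Pi (θ : Type0). Pi (e : θ). Eq θ e e) (\(α : Type0). \(ν : α). refl α ν) (\(ε : Nat). \(δ : Pi (j : Type0). Pi (q : j). Eq j q q). δ) 1
  ~> (\(h : Nat). \(θ : Pi (e : Type0). Pi (α : e). Eq e α α). θ) 0 (elimNat (\(ν : Nat). Pi (ε : Type0). Pi (δ : ε). Eq ε δ δ) (\(j : Type0). \(q : j). refl j q) (\(w : Nat). \(t : Pi (l : Type0). Pi (d : l). Eq l d d). t) 0)
  ~> (\(h : Pi (θ : Type0). Pi (e : θ). Eq θ e e). h) (elimNat (\(α : Nat). Pi (ν : Type0). Pi (ε : ν). Eq ν ε ε) (\(δ : Type0). \(j : δ). refl δ j) (\(q : Nat). \(w : Pi (t : Type0). Pi (l : t). Eq t l l). w) 0)
  ~> elimNat (\(h : Nat). Pi (θ : Type0). Pi (e : θ). Eq θ e e) (\(α : Type0). \(ν : α). refl α ν) (\(ε : Nat). \(δ : Pi (j : Type0). Pi (q : j). Eq j q q). δ) 0
  ~> \(h : Type0). \(θ : h). refl h θ
the term's type:
  Pi (h : Type0). Pi (θ : h). Eq h θ θ


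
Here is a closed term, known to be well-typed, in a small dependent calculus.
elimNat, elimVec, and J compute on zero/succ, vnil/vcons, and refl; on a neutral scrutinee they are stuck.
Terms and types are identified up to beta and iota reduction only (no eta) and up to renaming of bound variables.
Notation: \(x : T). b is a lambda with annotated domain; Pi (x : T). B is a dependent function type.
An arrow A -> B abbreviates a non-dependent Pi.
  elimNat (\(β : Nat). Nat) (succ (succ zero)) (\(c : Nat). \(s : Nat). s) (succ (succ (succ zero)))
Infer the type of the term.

the term's type:
  Nat


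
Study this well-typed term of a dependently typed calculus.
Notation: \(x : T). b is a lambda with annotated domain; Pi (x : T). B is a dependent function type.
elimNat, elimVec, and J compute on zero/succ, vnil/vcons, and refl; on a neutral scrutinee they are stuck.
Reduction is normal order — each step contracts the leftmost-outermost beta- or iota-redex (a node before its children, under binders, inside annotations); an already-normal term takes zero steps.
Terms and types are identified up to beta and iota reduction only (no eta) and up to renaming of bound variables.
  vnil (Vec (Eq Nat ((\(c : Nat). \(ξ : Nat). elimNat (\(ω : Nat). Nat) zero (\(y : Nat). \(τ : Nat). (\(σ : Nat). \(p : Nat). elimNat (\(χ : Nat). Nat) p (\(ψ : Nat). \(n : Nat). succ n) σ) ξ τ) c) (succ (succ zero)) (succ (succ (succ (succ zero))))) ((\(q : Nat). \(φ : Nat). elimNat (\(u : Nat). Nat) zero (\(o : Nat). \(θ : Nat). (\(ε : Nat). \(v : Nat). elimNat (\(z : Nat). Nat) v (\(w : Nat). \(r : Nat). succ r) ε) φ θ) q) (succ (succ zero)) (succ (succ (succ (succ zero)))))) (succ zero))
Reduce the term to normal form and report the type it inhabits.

normal form:
  vnil (Vec (Eq Nat (succ (succ (succ (succ (succ (succ (succ (succ zero)))))))) (succ (succ (succ (succ (succ (succ (succ (succ zero))))))))) (succ zero))
inferred type:
  Vec (Vec (Eq Nat (succ (succ (succ (succ (succ (succ (succ (succ zero)))))))) (succ (succ (succ (succ (succ (succ (succ (succ zero))))))))) (succ zero)) zero


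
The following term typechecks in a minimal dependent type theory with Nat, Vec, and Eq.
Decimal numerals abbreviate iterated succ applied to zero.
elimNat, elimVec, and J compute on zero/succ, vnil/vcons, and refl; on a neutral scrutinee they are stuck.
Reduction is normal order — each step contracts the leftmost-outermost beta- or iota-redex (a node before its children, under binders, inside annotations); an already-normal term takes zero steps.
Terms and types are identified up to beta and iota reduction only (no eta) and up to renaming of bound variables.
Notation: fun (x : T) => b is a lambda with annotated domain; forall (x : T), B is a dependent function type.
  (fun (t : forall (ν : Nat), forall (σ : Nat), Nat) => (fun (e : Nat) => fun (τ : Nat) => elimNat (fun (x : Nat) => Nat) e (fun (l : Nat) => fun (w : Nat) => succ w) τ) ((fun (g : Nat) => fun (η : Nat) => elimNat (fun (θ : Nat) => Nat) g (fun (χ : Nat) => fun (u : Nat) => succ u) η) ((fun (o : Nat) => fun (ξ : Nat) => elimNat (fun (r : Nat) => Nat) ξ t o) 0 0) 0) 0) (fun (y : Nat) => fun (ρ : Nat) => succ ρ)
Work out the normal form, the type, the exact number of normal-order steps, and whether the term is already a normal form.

normal form:
  0
the term's type:
  Nat
normal-order step count: 10
started in normal form: no
first contracted redex: a beta-redex


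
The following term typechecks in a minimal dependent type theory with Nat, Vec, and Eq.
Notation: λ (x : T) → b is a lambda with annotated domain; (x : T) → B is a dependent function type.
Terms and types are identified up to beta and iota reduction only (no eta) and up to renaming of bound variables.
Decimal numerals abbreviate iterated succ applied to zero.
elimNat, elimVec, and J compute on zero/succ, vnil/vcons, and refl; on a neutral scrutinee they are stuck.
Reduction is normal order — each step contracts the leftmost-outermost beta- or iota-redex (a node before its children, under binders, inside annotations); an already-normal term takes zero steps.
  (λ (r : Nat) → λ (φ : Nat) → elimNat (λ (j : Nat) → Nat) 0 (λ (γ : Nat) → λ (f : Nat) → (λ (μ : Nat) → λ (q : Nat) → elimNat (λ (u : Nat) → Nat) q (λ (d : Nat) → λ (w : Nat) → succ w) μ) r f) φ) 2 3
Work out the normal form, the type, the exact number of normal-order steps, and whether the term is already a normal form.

reduced normal form:
  6
the term's type:
  Nat
normal-order step count: 39
term was already normal: no
first redex: a beta-redex


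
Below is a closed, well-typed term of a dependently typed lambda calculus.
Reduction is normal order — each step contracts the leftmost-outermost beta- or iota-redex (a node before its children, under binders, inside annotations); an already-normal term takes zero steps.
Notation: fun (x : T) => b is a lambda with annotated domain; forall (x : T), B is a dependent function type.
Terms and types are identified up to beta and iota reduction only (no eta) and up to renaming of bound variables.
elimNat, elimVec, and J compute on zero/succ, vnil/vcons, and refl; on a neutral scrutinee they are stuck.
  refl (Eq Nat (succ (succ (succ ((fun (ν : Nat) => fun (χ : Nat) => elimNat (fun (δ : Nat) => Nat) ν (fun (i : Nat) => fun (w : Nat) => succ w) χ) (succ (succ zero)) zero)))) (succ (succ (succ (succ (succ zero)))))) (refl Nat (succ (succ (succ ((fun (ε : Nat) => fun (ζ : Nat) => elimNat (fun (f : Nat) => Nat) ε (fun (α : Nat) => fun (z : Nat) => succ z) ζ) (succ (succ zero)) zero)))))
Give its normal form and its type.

resulting normal form:
  refl (Eq Nat (succ (succ (succ (succ (succ zero))))) (succ (succ (succ (succ (succ zero)))))) (refl Nat (succ (succ (succ (succ (succ zero))))))
the term's type:
  Eq (Eq Nat (succ (succ (succ (succ (succ zero))))) (succ (succ (succ (succ (succ zero)))))) (refl Nat (succ (succ (succ (succ (succ zero)))))) (refl Nat (succ (succ (succ (succ (succ zero))))))


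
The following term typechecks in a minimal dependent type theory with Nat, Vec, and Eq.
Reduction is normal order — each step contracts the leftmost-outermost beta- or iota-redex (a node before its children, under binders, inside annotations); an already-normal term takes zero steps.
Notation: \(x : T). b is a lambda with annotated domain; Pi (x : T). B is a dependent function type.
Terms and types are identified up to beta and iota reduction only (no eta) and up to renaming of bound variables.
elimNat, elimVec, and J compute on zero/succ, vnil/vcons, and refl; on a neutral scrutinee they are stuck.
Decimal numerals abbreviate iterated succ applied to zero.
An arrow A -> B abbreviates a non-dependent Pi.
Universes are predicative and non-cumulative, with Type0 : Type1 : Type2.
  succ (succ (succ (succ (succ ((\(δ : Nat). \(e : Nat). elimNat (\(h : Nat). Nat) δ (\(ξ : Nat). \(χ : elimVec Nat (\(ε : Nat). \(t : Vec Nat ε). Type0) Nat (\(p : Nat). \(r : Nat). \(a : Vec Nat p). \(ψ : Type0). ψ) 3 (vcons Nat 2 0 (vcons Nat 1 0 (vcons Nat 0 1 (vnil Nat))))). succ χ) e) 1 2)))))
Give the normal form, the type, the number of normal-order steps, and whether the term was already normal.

normal form:
  8
inferred type:
  Nat
reduction steps (normal order): 9
already normal: no
first redex: a beta-redex


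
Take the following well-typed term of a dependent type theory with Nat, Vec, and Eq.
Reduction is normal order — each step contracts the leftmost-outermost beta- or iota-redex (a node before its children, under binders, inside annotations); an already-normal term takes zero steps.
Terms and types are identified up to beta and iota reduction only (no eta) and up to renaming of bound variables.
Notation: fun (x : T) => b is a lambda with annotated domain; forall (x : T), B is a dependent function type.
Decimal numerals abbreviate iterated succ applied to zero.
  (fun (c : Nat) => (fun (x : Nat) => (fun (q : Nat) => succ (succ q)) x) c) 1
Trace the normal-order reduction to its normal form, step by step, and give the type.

reduction (normal order):
  (fun (c : Nat) => (fun (x : Nat) => (fun (q : Nat) => succ (succ q)) x) c) 1
  ~> (fun (c : Nat) => (fun (x : Nat) => succ (succ x)) c) 1
  ~> (fun (c : Nat) => succ (succ c)) 1
  ~> 3
type:
  Nat


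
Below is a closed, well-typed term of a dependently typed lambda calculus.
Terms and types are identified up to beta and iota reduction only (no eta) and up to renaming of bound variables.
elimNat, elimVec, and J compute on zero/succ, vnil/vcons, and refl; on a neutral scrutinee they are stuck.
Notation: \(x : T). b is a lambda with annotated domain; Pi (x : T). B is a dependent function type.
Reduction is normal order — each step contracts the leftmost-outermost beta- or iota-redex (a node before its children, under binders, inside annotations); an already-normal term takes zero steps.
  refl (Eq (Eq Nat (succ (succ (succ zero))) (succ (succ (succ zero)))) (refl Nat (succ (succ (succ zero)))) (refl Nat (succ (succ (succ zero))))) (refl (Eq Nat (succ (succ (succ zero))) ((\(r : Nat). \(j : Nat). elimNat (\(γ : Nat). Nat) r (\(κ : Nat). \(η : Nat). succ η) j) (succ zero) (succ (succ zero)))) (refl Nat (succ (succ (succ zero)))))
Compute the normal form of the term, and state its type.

resulting normal form:
  refl (Eq (Eq Nat (succ (succ (succ zero))) (succ (succ (succ zero)))) (refl Nat (succ (succ (succ zero)))) (refl Nat (succ (succ (succ zero))))) (refl (Eq Nat (succ (succ (succ zero))) (succ (succ (succ zero)))) (refl Nat (succ (succ (succ zero)))))
type:
  Eq (Eq (Eq Nat (succ (succ (succ zero))) (succ (succ (succ zero)))) (refl Nat (succ (succ (succ zero)))) (refl Nat (succ (succ (succ zero))))) (refl (Eq Nat (succ (succ (succ zero))) (succ (succ (succ zero)))) (refl Nat (succ (succ (succ zero))))) (refl (Eq Nat (succ (succ (succ zero))) (succ (succ (succ zero)))) (refl Nat (succ (succ (succ zero)))))


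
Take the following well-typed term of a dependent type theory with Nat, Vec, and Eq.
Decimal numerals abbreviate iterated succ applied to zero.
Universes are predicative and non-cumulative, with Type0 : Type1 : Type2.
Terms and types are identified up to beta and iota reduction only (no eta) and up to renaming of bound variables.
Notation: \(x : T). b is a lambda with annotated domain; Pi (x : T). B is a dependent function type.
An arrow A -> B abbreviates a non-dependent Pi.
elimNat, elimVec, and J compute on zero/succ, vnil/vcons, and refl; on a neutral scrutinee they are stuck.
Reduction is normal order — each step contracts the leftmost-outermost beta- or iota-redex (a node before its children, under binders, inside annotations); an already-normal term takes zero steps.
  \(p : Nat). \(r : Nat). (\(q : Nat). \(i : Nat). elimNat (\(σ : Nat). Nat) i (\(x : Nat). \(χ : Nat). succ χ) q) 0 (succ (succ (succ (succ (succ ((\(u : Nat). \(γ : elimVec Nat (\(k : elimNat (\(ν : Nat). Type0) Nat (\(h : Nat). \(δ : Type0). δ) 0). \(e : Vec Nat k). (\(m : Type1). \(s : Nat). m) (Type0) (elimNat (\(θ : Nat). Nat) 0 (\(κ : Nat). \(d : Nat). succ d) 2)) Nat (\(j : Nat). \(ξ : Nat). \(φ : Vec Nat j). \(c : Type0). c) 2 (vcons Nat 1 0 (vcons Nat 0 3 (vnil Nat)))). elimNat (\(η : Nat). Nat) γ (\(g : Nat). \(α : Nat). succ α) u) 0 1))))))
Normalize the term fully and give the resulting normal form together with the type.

reduced normal form:
  \(p : Nat). \(r : Nat). 6
the term's type:
  Nat -> Nat -> Nat


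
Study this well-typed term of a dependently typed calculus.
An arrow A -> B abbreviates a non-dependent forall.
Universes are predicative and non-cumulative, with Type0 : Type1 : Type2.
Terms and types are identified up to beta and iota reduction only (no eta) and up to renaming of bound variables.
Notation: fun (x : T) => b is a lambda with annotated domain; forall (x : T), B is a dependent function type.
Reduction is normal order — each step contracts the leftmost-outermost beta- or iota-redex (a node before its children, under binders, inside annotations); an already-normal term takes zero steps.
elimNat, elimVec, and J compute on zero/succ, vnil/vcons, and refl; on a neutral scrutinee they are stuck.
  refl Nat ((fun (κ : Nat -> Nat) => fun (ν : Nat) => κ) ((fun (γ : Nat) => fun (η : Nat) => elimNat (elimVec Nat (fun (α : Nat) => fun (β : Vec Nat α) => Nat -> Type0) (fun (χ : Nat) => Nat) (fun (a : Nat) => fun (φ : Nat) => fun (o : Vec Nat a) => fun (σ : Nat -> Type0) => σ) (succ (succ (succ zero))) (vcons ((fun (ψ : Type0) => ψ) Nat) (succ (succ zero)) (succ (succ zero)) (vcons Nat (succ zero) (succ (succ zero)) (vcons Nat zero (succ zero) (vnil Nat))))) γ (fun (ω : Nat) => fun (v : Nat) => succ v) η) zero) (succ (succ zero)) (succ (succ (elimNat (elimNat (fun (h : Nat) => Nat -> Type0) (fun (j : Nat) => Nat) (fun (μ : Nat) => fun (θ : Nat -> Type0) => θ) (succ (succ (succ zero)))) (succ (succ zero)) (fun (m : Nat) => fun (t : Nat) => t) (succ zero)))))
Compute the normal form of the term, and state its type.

resulting normal form:
  refl Nat (succ (succ (succ (succ zero))))
inferred type:
  Eq Nat (succ (succ (succ (succ zero)))) (succ (succ (succ (succ zero))))
observation: the term reaches its normal form after 37 normal-order steps.


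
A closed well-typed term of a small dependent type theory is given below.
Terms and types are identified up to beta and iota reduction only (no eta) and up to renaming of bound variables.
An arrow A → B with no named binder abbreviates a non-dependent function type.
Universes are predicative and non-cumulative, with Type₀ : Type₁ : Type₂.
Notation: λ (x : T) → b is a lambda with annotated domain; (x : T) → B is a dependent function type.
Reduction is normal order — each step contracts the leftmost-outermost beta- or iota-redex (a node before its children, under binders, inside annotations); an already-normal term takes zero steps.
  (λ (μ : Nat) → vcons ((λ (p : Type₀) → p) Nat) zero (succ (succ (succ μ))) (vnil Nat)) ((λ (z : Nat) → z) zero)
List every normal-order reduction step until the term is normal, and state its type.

normal-order reduction sequence:
  (λ (μ : Nat) → vcons ((λ (p : Type₀) → p) Nat) zero (succ (succ (succ μ))) (vnil Nat)) ((λ (z : Nat) → z) zero)
  ~> vcons ((λ (μ : Type₀) → μ) Nat) zero (succ (succ (succ ((λ (p : Nat) → p) zero)))) (vnil Nat)
  ~> vcons Nat zero (succ (succ (succ ((λ (μ : Nat) → μ) zero)))) (vnil Nat)
  ~> vcons Nat zero (succ (succ (succ zero))) (vnil Nat)
type:
  Vec Nat (succ zero)


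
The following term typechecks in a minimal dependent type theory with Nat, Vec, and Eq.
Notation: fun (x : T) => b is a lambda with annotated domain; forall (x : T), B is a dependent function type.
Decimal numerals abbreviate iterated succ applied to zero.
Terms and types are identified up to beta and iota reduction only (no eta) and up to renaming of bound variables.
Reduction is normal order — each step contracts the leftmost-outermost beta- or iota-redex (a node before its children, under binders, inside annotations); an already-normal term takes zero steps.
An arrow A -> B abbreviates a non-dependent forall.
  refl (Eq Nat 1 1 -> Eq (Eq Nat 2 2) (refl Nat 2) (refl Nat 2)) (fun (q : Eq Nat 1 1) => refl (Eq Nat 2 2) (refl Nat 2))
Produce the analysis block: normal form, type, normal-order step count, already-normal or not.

normal form:
  refl (Eq Nat 1 1 -> Eq (Eq Nat 2 2) (refl Nat 2) (refl Nat 2)) (fun (q : Eq Nat 1 1) => refl (Eq Nat 2 2) (refl Nat 2))
type:
  Eq (Eq Nat 1 1 -> Eq (Eq Nat 2 2) (refl Nat 2) (refl Nat 2)) (fun (q : Eq Nat 1 1) => refl (Eq Nat 2 2) (refl Nat 2)) (fun (θ : Eq Nat 1 1) => refl (Eq Nat 2 2) (refl Nat 2))
normal-order step count: 0
already normal: yes


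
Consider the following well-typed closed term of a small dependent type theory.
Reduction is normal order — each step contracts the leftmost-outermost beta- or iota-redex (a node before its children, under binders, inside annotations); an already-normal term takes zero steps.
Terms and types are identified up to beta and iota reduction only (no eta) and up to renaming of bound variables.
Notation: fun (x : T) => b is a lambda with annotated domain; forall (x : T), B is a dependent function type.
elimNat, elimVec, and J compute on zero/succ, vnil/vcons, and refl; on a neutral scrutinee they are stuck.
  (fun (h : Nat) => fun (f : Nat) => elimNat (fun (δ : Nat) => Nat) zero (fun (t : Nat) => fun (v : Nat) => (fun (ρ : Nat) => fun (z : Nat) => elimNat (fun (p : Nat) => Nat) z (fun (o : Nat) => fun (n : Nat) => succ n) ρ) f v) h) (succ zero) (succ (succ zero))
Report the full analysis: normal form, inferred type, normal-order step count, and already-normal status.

resulting normal form:
  succ (succ zero)
inferred type:
  Nat
reduction steps (normal order): 15
started in normal form: no
first redex: a beta-redex


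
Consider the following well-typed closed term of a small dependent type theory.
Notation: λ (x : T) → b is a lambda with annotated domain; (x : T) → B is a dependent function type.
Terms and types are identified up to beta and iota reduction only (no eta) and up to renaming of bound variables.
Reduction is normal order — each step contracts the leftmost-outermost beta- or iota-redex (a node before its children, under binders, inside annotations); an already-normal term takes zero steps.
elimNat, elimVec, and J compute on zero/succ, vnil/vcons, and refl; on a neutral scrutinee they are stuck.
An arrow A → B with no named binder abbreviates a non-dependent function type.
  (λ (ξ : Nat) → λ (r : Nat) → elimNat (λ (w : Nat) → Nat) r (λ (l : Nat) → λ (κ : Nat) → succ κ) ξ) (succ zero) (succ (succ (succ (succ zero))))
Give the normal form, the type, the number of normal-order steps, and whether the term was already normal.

resulting normal form:
  succ (succ (succ (succ (succ zero))))
the term's type:
  Nat
steps to reach normal form (normal order): 6
started in normal form: no
first contracted redex: a beta-redex


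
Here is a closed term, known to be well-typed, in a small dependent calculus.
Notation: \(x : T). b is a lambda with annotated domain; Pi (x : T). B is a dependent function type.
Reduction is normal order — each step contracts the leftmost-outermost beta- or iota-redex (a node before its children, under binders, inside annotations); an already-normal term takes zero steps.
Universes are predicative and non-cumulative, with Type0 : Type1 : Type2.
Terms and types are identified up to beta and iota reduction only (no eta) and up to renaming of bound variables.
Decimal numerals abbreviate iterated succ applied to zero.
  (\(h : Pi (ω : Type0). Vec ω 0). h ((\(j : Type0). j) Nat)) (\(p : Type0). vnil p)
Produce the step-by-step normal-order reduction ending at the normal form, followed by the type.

reduction (normal order):
  (\(h : Pi (ω : Type0). Vec ω 0). h ((\(j : Type0). j) Nat)) (\(p : Type0). vnil p)
  ~> (\(h : Type0). vnil h) ((\(ω : Type0). ω) Nat)
  ~> vnil ((\(h : Type0). h) Nat)
  ~> vnil Nat
inferred type:
  Vec Nat 0


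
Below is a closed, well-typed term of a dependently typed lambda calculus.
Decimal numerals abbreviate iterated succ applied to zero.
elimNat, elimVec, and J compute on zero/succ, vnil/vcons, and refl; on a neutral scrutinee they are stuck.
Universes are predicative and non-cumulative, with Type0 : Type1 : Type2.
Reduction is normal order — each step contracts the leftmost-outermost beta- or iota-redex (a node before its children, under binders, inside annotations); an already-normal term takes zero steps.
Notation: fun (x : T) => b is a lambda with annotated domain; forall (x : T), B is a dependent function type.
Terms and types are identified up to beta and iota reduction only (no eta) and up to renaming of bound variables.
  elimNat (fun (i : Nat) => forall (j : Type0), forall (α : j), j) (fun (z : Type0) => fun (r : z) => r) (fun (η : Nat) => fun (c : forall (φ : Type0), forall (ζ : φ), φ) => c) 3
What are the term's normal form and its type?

resulting normal form:
  fun (i : Type0) => fun (j : i) => j
the term's type:
  forall (i : Type0), forall (j : i), i


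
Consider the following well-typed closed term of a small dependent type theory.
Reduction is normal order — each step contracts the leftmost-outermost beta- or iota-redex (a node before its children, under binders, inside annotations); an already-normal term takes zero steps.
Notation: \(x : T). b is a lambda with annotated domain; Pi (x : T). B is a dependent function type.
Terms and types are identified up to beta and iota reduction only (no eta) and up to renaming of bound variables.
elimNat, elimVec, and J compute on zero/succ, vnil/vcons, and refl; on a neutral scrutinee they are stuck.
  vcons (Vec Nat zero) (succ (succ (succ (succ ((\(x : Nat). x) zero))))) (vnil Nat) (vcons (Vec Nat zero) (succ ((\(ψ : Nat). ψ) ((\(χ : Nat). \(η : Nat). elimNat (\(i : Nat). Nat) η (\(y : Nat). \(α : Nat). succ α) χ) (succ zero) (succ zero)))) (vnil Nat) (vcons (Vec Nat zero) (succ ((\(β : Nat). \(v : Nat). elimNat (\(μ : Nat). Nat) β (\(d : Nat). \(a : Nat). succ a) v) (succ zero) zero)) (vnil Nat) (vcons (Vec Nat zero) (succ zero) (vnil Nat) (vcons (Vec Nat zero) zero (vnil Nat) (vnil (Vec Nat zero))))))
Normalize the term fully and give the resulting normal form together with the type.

normal form:
  vcons (Vec Nat zero) (succ (succ (succ (succ zero)))) (vnil Nat) (vcons (Vec Nat zero) (succ (succ (succ zero))) (vnil Nat) (vcons (Vec Nat zero) (succ (succ zero)) (vnil Nat) (vcons (Vec Nat zero) (succ zero) (vnil Nat) (vcons (Vec Nat zero) zero (vnil Nat) (vnil (Vec Nat zero))))))
the term's type:
  Vec (Vec Nat zero) (succ (succ (succ (succ (succ zero)))))
observation: 11 normal-order steps normalize the term, beginning with a beta-redex.


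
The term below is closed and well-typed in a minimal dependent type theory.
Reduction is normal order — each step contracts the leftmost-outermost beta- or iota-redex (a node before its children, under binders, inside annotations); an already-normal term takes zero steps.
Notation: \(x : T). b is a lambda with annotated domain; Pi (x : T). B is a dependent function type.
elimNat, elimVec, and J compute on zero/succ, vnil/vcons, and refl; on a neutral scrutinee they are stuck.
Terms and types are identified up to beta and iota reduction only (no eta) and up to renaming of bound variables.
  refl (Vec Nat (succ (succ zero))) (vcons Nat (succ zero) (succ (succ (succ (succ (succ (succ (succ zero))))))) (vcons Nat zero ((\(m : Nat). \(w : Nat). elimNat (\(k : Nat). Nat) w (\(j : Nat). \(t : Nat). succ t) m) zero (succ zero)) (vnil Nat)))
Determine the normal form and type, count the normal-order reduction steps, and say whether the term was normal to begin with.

resulting normal form:
  refl (Vec Nat (succ (succ zero))) (vcons Nat (succ zero) (succ (succ (succ (succ (succ (succ (succ zero))))))) (vcons Nat zero (succ zero) (vnil Nat)))
inferred type:
  Eq (Vec Nat (succ (succ zero))) (vcons Nat (succ zero) (succ (succ (succ (succ (succ (succ (succ zero))))))) (vcons Nat zero (succ zero) (vnil Nat))) (vcons Nat (succ zero) (succ (succ (succ (succ (succ (succ (succ zero))))))) (vcons Nat zero (succ zero) (vnil Nat)))
reduction steps (normal order): 3
already normal: no
first contracted redex: a beta-redex


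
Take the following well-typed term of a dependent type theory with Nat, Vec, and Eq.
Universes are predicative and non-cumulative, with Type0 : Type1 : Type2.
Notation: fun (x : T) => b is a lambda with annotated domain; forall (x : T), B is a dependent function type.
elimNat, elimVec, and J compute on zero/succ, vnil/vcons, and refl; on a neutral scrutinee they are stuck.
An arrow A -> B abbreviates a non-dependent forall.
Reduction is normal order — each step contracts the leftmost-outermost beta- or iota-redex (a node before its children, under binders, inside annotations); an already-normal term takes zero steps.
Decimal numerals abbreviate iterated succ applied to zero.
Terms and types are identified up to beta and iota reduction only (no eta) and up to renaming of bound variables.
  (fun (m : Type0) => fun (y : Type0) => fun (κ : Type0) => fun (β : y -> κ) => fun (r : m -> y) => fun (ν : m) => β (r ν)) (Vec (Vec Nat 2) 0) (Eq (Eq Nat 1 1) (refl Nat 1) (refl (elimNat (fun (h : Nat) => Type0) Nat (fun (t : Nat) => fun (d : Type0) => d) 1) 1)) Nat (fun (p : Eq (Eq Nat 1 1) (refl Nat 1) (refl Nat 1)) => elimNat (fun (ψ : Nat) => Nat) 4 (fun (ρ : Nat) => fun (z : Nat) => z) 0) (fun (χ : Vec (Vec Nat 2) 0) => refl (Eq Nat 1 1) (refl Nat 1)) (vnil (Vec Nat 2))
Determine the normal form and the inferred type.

resulting normal form:
  4
inferred type:
  Nat


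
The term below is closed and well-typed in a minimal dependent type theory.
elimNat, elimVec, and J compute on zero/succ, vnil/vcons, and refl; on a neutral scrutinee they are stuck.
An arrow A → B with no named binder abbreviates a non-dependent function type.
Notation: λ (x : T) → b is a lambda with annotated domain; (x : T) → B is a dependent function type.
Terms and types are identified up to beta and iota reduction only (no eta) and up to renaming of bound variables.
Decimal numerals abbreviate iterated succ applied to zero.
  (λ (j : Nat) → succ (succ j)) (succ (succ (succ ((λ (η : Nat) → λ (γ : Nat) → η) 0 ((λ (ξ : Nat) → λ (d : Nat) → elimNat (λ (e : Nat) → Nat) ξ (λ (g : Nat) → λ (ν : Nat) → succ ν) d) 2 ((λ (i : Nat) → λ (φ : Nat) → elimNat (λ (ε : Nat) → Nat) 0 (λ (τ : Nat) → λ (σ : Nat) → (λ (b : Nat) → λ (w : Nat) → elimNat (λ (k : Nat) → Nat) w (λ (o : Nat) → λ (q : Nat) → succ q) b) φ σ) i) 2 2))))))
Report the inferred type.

inferred type:
  Nat


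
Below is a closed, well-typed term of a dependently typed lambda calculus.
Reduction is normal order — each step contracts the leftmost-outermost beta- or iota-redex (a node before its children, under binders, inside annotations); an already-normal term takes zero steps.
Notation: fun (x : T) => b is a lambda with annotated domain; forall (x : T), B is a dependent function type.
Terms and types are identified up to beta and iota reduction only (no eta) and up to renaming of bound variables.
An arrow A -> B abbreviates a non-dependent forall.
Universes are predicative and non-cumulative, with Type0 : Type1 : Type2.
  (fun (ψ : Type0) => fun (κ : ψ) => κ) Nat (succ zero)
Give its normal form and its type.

resulting normal form:
  succ zero
inferred type:
  Nat


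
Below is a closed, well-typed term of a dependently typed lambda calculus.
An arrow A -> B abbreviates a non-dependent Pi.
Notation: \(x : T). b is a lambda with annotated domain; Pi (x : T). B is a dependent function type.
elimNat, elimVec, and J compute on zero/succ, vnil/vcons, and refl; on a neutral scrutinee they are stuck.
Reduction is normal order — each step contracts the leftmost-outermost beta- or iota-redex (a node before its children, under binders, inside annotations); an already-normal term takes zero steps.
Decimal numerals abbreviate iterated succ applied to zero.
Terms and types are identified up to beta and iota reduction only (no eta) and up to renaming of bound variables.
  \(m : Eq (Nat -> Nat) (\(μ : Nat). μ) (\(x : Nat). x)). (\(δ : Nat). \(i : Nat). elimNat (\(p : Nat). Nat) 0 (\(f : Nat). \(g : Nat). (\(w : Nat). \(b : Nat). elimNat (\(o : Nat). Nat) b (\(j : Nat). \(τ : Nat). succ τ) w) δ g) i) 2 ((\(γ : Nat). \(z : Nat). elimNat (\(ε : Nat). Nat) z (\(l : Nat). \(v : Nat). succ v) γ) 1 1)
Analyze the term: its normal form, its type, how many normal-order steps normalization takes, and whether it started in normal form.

resulting normal form:
  \(m : Eq (Nat -> Nat) (\(μ : Nat). μ) (\(x : Nat). x)). 4
inferred type:
  Eq (Nat -> Nat) (\(m : Nat). m) (\(μ : Nat). μ) -> Nat
reduction steps (normal order): 24
term was already normal: no
first redex: a beta-redex


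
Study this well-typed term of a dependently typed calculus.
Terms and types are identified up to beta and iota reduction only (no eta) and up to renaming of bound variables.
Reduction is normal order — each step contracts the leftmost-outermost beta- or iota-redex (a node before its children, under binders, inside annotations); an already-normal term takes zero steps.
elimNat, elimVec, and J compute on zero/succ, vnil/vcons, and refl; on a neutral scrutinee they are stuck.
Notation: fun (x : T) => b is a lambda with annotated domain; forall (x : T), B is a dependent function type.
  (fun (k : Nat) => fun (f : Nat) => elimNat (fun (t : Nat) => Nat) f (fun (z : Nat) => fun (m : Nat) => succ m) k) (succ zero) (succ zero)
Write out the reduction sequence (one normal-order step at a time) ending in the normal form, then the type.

normal-order reduction sequence:
  (fun (k : Nat) => fun (f : Nat) => elimNat (fun (t : Nat) => Nat) f (fun (z : Nat) => fun (m : Nat) => succ m) k) (succ zero) (succ zero)
  ~> (fun (k : Nat) => elimNat (fun (f : Nat) => Nat) k (fun (t : Nat) => fun (z : Nat) => succ z) (succ zero)) (succ zero)
  ~> elimNat (fun (k : Nat) => Nat) (succ zero) (fun (f : Nat) => fun (t : Nat) => succ t) (succ zero)
  ~> (fun (k : Nat) => fun (f : Nat) => succ f) zero (elimNat (fun (t : Nat) => Nat) (succ zero) (fun (z : Nat) => fun (m : Nat) => succ m) zero)
  ~> (fun (k : Nat) => succ k) (elimNat (fun (f : Nat) => Nat) (succ zero) (fun (t : Nat) => fun (z : Nat) => succ z) zero)
  ~> succ (elimNat (fun (k : Nat) => Nat) (succ zero) (fun (f : Nat) => fun (t : Nat) => succ t) zero)
  ~> succ (succ zero)
type:
  Nat


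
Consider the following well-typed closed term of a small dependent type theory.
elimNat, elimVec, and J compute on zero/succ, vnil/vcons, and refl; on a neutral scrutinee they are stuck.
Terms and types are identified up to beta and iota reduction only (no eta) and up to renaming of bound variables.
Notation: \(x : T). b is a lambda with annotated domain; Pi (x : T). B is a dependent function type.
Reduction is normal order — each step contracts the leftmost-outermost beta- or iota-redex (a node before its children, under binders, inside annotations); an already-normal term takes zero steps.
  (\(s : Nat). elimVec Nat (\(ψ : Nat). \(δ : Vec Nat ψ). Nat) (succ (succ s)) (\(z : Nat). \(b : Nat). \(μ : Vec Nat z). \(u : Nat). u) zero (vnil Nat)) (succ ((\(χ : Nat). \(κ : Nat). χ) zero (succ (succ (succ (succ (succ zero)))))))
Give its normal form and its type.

reduced normal form:
  succ (succ (succ zero))
the term's type:
  Nat
observation: 4 normal-order steps separate the term from its normal form.
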